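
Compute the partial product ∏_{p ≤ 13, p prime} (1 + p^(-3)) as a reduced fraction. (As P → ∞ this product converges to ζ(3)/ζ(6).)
∏ = 431631936/365525875

The primes p ≤ 13 are [2, 3, 5, 7, 11, 13]. For each, (1 + 1/p^3) = (p^3 + 1)/p^3. Multiplying these fractions over p ∈ [2, 3, 5, 7, 11, 13] gives 431631936/365525875. (In the limit P → ∞ this tends to ζ(3)/ζ(6).)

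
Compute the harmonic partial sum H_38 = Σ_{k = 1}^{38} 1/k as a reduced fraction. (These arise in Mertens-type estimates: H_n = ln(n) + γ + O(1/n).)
H_38 = 2053580969474233/485721041551200

Direct summation: H_38 = 1 + 1/2 + ... + 1/38. The least common denominator is lcm(1, ..., 38) = 5342931457063200; over this denominator the numerator is 5342931457063200 + 2671465728531600 + 1780977152354400 + 1335732864265800 + 1068586291412640 + 890488576177200 + 763275922437600 + 667866432132900 + 593659050784800 + 534293145706320 + 485721041551200 + 445244288088600 + 410994727466400 + 381637961218800 + 356195430470880 + 333933216066450 + 314290085709600 + 296829525392400 + 281206918792800 + 267146572853160 + 254425307479200 + 242860520775600 + 232301367698400 + 222622144044300 + 213717258282528 + 205497363733200 + 197886350261600 + 190818980609400 + 184239015760800 + 178097715235440 + 172352627647200 + 166966608033225 + 161907013850400 + 157145042854800 + 152655184487520 + 148414762696200 + 144403552893600 + 140603459396400 = 22589390664216563, so H_38 = 22589390664216563/5342931457063200; reducing by gcd(22589390664216563, 5342931457063200) = 11 gives 2053580969474233/485721041551200 ≈ 4.22790. (The PNT-adjacent estimate ln(38) + γ ≈ 4.21480 matches within O(1/n).)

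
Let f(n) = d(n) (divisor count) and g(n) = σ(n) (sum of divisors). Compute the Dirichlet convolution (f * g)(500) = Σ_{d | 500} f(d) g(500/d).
(d * σ)(500) = 3840

Divisors of 500: [1, 2, 4, 5, 10, 20, 25, 50, 100, 125, 250, 500]. For each d | 500:
  d = 1: d(1) · σ(500/1) = 1 · 1092 = 1092
  d = 2: d(2) · σ(500/2) = 2 · 468 = 936
  d = 4: d(4) · σ(500/4) = 3 · 156 = 468
  d = 5: d(5) · σ(500/5) = 2 · 217 = 434
  d = 10: d(10) · σ(500/10) = 4 · 93 = 372
  d = 20: d(20) · σ(500/20) = 6 · 31 = 186
  d = 25: d(25) · σ(500/25) = 3 · 42 = 126
  d = 50: d(50) · σ(500/50) = 6 · 18 = 108
  d = 100: d(100) · σ(500/100) = 9 · 6 = 54
  d = 125: d(125) · σ(500/125) = 4 · 7 = 28
  d = 250: d(250) · σ(500/250) = 8 · 3 = 24
  d = 500: d(500) · σ(500/500) = 12 · 1 = 12
Summing: (d * σ)(500) = 1092 + 936 + 468 + 434 + 372 + 186 + 126 + 108 + 54 + 28 + 24 + 12 = 3840.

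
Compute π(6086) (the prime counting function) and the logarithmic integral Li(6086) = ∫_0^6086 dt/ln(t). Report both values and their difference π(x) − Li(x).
π(6086) = 793;  Li(6086) ≈ 810.29;  π(x) − Li(x) ≈ -17.29.

Direct count of primes ≤ 6086 gives π(6086) = 793. Numerical evaluation of the logarithmic integral gives Li(6086) ≈ 810.29. The difference π(x) − Li(x) ≈ -17.29 is typically negative for small/moderate x (Li(x) overestimates), though Littlewood's theorem shows this sign changes infinitely often.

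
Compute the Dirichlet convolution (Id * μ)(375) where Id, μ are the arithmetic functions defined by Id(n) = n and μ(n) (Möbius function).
(Id * μ)(375) = 200

Divisors of 375: [1, 3, 5, 15, 25, 75, 125, 375]. For each d | 375:
  d = 1: Id(1) · μ(375/1) = 1 · 0 = 0
  d = 3: Id(3) · μ(375/3) = 3 · 0 = 0
  d = 5: Id(5) · μ(375/5) = 5 · 0 = 0
  d = 15: Id(15) · μ(375/15) = 15 · 0 = 0
  d = 25: Id(25) · μ(375/25) = 25 · 1 = 25
  d = 75: Id(75) · μ(375/75) = 75 · -1 = -75
  d = 125: Id(125) · μ(375/125) = 125 · -1 = -125
  d = 375: Id(375) · μ(375/375) = 375 · 1 = 375
Summing: (Id * μ)(375) = 0 + 0 + 0 + 0 + 25 + -75 + -125 + 375 = 200.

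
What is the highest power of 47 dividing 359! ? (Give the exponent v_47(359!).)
v_47(359!) = 7

Legendre's formula: v_p(n!) = Σ_{k ≥ 1} ⌊n / p^k⌋. For p = 47, n = 359, the terms are:
  ⌊359/47^1⌋ = ⌊359/47⌋ = 7
(the next term ⌊359/47^2⌋ = 0, terminating the sum). Summing: v_47(359!) = 7 = 7.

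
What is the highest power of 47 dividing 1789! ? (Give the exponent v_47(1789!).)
v_47(1789!) = 38

Legendre's formula: v_p(n!) = Σ_{k ≥ 1} ⌊n / p^k⌋. For p = 47, n = 1789, the terms are:
  ⌊1789/47^1⌋ = ⌊1789/47⌋ = 38
(the next term ⌊1789/47^2⌋ = 0, terminating the sum). Summing: v_47(1789!) = 38 = 38.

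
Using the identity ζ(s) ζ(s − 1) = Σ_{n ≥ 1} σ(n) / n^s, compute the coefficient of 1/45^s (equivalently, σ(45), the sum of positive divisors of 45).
σ(45) = 78

In the product (Σ m^0/m^s)(Σ k / k^s) = Σ (Σ_{d | n} d) / n^s, the coefficient of 1/n^s is σ(n) = Σ_{d | n} d. For n = 45, divisors are [1, 3, 5, 9, 15, 45]; summing: σ(45) = 78.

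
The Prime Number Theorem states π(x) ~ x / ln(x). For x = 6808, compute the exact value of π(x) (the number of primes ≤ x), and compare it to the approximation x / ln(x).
π(6808) = 876;  x/ln(x) ≈ 771.37;  relative error ≈ 11.94%.

Directly count primes up to 6808: π(6808) = 876. The PNT approximation gives 6808/ln(6808) ≈ 6808/8.82585 ≈ 771.37. Relative error (π(x) − x/ln(x)) / π(x) ≈ 11.94%; the approximation is known to undercount slightly (Li(x) is a better estimate).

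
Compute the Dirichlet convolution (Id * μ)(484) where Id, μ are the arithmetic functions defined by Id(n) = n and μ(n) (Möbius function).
(Id * μ)(484) = 220

Divisors of 484: [1, 2, 4, 11, 22, 44, 121, 242, 484]. For each d | 484:
  d = 1: Id(1) · μ(484/1) = 1 · 0 = 0
  d = 2: Id(2) · μ(484/2) = 2 · 0 = 0
  d = 4: Id(4) · μ(484/4) = 4 · 0 = 0
  d = 11: Id(11) · μ(484/11) = 11 · 0 = 0
  d = 22: Id(22) · μ(484/22) = 22 · 1 = 22
  d = 44: Id(44) · μ(484/44) = 44 · -1 = -44
  d = 121: Id(121) · μ(484/121) = 121 · 0 = 0
  d = 242: Id(242) · μ(484/242) = 242 · -1 = -242
  d = 484: Id(484) · μ(484/484) = 484 · 1 = 484
Summing: (Id * μ)(484) = 0 + 0 + 0 + 0 + 22 + -44 + 0 + -242 + 484 = 220.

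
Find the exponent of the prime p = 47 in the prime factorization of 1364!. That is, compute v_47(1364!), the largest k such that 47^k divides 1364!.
v_47(1364!) = 29

Legendre's formula: v_p(n!) = Σ_{k ≥ 1} ⌊n / p^k⌋. For p = 47, n = 1364, the terms are:
  ⌊1364/47^1⌋ = ⌊1364/47⌋ = 29
(the next term ⌊1364/47^2⌋ = 0, terminating the sum). Summing: v_47(1364!) = 29 = 29.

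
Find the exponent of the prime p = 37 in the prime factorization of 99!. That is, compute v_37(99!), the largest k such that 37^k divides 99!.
v_37(99!) = 2

Legendre's formula: v_p(n!) = Σ_{k ≥ 1} ⌊n / p^k⌋. For p = 37, n = 99, the terms are:
  ⌊99/37^1⌋ = ⌊99/37⌋ = 2
(the next term ⌊99/37^2⌋ = 0, terminating the sum). Summing: v_37(99!) = 2 = 2.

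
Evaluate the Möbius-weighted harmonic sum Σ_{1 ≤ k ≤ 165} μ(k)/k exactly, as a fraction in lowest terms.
Σ μ(k)/k = 39559613656892389988868176705313193612521402770457442247492939/5766152219975951659023630035336134306565384015606066319856068810

Values of μ(k) for 1 ≤ k ≤ 165: μ(1) = 1, μ(2) = -1, μ(3) = -1, μ(5) = -1, μ(6) = 1, μ(7) = -1, μ(10) = 1, μ(11) = -1, μ(13) = -1, μ(14) = 1, μ(15) = 1, μ(17) = -1, μ(19) = -1, μ(21) = 1, μ(22) = 1, μ(23) = -1, μ(26) = 1, μ(29) = -1, μ(30) = -1, μ(31) = -1, μ(33) = 1, μ(34) = 1, μ(35) = 1, μ(37) = -1, μ(38) = 1, μ(39) = 1, μ(41) = -1, μ(42) = -1, μ(43) = -1, μ(46) = 1, μ(47) = -1, μ(51) = 1, μ(53) = -1, μ(55) = 1, μ(57) = 1, μ(58) = 1, μ(59) = -1, μ(61) = -1, μ(62) = 1, μ(65) = 1, μ(66) = -1, μ(67) = -1, μ(69) = 1, μ(70) = -1, μ(71) = -1, μ(73) = -1, μ(74) = 1, μ(77) = 1, μ(78) = -1, μ(79) = -1, μ(82) = 1, μ(83) = -1, μ(85) = 1, μ(86) = 1, μ(87) = 1, μ(89) = -1, μ(91) = 1, μ(93) = 1, μ(94) = 1, μ(95) = 1, μ(97) = -1, μ(101) = -1, μ(102) = -1, μ(103) = -1, μ(105) = -1, μ(106) = 1, μ(107) = -1, μ(109) = -1, μ(110) = -1, μ(111) = 1, μ(113) = -1, μ(114) = -1, μ(115) = 1, μ(118) = 1, μ(119) = 1, μ(122) = 1, μ(123) = 1, μ(127) = -1, μ(129) = 1, μ(130) = -1, μ(131) = -1, μ(133) = 1, μ(134) = 1, μ(137) = -1, μ(138) = -1, μ(139) = -1, μ(141) = 1, μ(142) = 1, μ(143) = 1, μ(145) = 1, μ(146) = 1, μ(149) = -1, μ(151) = -1, μ(154) = -1, μ(155) = 1, μ(157) = -1, μ(158) = 1, μ(159) = 1, μ(161) = 1, μ(163) = -1, μ(165) = -1, with μ = 0 on non-squarefree integers. Summing μ(k)/k for k where μ(k) ≠ 0 gives 39559613656892389988868176705313193612521402770457442247492939/5766152219975951659023630035336134306565384015606066319856068810 ≈ 0.0069. (PNT ⟺ this sum → 0 as n → ∞.)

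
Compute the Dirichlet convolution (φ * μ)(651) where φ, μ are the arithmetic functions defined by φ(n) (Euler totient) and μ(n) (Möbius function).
(φ * μ)(651) = 145

Divisors of 651: [1, 3, 7, 21, 31, 93, 217, 651]. For each d | 651:
  d = 1: φ(1) · μ(651/1) = 1 · -1 = -1
  d = 3: φ(3) · μ(651/3) = 2 · 1 = 2
  d = 7: φ(7) · μ(651/7) = 6 · 1 = 6
  d = 21: φ(21) · μ(651/21) = 12 · -1 = -12
  d = 31: φ(31) · μ(651/31) = 30 · 1 = 30
  d = 93: φ(93) · μ(651/93) = 60 · -1 = -60
  d = 217: φ(217) · μ(651/217) = 180 · -1 = -180
  d = 651: φ(651) · μ(651/651) = 360 · 1 = 360
Summing: (φ * μ)(651) = -1 + 2 + 6 + -12 + 30 + -60 + -180 + 360 = 145.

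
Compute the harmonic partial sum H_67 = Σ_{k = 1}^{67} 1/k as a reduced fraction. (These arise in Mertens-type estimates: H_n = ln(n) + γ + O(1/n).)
H_67 = 14050874595745034300902316411/2933773379069966367528193600

Direct summation: H_67 = 1 + 1/2 + ... + 1/67. The least common denominator is lcm(1, ..., 67) = 79211881234889091923261227200; over this denominator the numerator is 79211881234889091923261227200 + 39605940617444545961630613600 + 26403960411629697307753742400 + 19802970308722272980815306800 + 15842376246977818384652245440 + 13201980205814848653876871200 + 11315983033555584560465889600 + 9901485154361136490407653400 + 8801320137209899102584580800 + 7921188123488909192326122720 + 7201080112262644720296475200 + 6600990102907424326938435600 + 6093221633453007071020094400 + 5657991516777792280232944800 + 5280792082325939461550748480 + 4950742577180568245203826700 + 4659522425581711289603601600 + 4400660068604949551292290400 + 4169046380783636417013748800 + 3960594061744454596163061360 + 3771994344518528186821963200 + 3600540056131322360148237600 + 3443994836299525735793966400 + 3300495051453712163469217800 + 3168475249395563676930449088 + 3046610816726503535510047200 + 2933773379069966367528193600 + 2828995758388896140116472400 + 2731444180513416962871076800 + 2640396041162969730775374240 + 2555221975319002965266491200 + 2475371288590284122601913350 + 2400360037420881573432158400 + 2329761212790855644801800800 + 2263196606711116912093177920 + 2200330034302474775646145200 + 2140861654997002484412465600 + 2084523190391818208506874400 + 2031073877817669023673364800 + 1980297030872227298081530680 + 1931997103289977851786859200 + 1885997172259264093410981600 + 1842136772904397486587470400 + 1800270028065661180074118800 + 1760264027441979820516916160 + 1721997418149762867896983200 + 1685359175210406211133217600 + 1650247525726856081734608900 + 1616569004793654937209412800 + 1584237624697781838465224544 + 1553174141860570429867867200 + 1523305408363251767755023600 + 1494563796884699847608702400 + 1466886689534983183764096800 + 1440216022452528944059295040 + 1414497879194448070058236200 + 1389682126927878805671249600 + 1365722090256708481435538400 + 1342574258218459185140020800 + 1320198020581484865387687120 + 1298555430080149047922315200 + 1277610987659501482633245600 + 1257331448172842728940654400 + 1237685644295142061300956675 + 1218644326690601414204018880 + 1200180018710440786716079200 + 1182266884102822267511361600 = 379373614085115926124362543097, so H_67 = 379373614085115926124362543097/79211881234889091923261227200; reducing by gcd(379373614085115926124362543097, 79211881234889091923261227200) = 27 gives 14050874595745034300902316411/2933773379069966367528193600 ≈ 4.78935. (The PNT-adjacent estimate ln(67) + γ ≈ 4.78191 matches within O(1/n).)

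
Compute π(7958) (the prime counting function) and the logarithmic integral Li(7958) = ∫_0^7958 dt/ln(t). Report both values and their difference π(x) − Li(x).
π(7958) = 1005;  Li(7958) ≈ 1021.74;  π(x) − Li(x) ≈ -16.74.

Direct count of primes ≤ 7958 gives π(7958) = 1005. Numerical evaluation of the logarithmic integral gives Li(7958) ≈ 1021.74. The difference π(x) − Li(x) ≈ -16.74 is typically negative for small/moderate x (Li(x) overestimates), though Littlewood's theorem shows this sign changes infinitely often.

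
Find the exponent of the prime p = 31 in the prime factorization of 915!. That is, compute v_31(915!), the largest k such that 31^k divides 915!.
v_31(915!) = 29

Legendre's formula: v_p(n!) = Σ_{k ≥ 1} ⌊n / p^k⌋. For p = 31, n = 915, the terms are:
  ⌊915/31^1⌋ = ⌊915/31⌋ = 29
(the next term ⌊915/31^2⌋ = 0, terminating the sum). Summing: v_31(915!) = 29 = 29.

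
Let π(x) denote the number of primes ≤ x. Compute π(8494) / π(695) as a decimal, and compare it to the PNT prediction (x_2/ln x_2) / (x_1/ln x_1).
π(8494)/π(695) = 1059/125 ≈ 8.4720;  PNT prediction ≈ 8.8401.

π(695) = 125 and π(8494) = 1059, so π(8494)/π(695) ≈ 8.4720. The PNT-predicted ratio is (8494/ln(8494)) / (695/ln(695)) ≈ 8.8401. The two agree to within a few percent, as expected.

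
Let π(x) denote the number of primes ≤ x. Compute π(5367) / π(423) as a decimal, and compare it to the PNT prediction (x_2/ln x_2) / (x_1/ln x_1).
π(5367)/π(423) = 708/82 ≈ 8.6341;  PNT prediction ≈ 8.9344.

π(423) = 82 and π(5367) = 708, so π(5367)/π(423) ≈ 8.6341. The PNT-predicted ratio is (5367/ln(5367)) / (423/ln(423)) ≈ 8.9344. The two agree to within a few percent, as expected.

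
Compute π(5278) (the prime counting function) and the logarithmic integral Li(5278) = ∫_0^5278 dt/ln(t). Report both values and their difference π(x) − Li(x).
π(5278) = 699;  Li(5278) ≈ 716.82;  π(x) − Li(x) ≈ -17.82.

Direct count of primes ≤ 5278 gives π(5278) = 699. Numerical evaluation of the logarithmic integral gives Li(5278) ≈ 716.82. The difference π(x) − Li(x) ≈ -17.82 is typically negative for small/moderate x (Li(x) overestimates), though Littlewood's theorem shows this sign changes infinitely often.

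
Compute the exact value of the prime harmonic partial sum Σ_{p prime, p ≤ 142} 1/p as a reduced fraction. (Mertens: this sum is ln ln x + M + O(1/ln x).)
Σ 1/p = 18825509850919239131453102166593625244431364344421618363/10014646650599190067509233131649940057366334653200433090

π(142) = 34, so the primes ≤ 142 are [2, 3, 5, 7, 11, 13, 17, 19, 23, 29, 31, 37, 41, 43, 47, 53, 59, 61, 67, 71, 73, 79, 83, 89, 97, 101, 103, 107, 109, 113, 127, 131, 137, 139]. Summing 1/p over these primes: 18825509850919239131453102166593625244431364344421618363/10014646650599190067509233131649940057366334653200433090 ≈ 1.8798. Mertens estimate ln ln(142) + 0.2615 ≈ 1.8621.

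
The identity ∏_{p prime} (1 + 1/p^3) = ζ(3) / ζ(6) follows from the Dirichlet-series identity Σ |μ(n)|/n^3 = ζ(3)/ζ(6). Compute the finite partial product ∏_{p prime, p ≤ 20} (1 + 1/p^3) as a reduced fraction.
∏ = 223851228120576/189501362017825

The primes p ≤ 20 are [2, 3, 5, 7, 11, 13, 17, 19]. For each, (1 + 1/p^3) = (p^3 + 1)/p^3. Multiplying these fractions over p ∈ [2, 3, 5, 7, 11, 13, 17, 19] gives 223851228120576/189501362017825. (In the limit P → ∞ this tends to ζ(3)/ζ(6).)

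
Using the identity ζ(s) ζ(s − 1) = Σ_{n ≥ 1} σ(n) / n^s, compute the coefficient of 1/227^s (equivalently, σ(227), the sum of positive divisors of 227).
σ(227) = 228

In the product (Σ m^0/m^s)(Σ k / k^s) = Σ (Σ_{d | n} d) / n^s, the coefficient of 1/n^s is σ(n) = Σ_{d | n} d. For n = 227, divisors are [1, 227]; summing: σ(227) = 228.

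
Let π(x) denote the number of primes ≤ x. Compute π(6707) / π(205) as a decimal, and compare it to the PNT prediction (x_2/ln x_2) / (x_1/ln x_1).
π(6707)/π(205) = 865/46 ≈ 18.8043;  PNT prediction ≈ 19.7657.

π(205) = 46 and π(6707) = 865, so π(6707)/π(205) ≈ 18.8043. The PNT-predicted ratio is (6707/ln(6707)) / (205/ln(205)) ≈ 19.7657. The two agree to within a few percent, as expected.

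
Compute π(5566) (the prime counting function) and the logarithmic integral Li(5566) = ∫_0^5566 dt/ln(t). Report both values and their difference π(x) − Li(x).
π(5566) = 734;  Li(5566) ≈ 750.31;  π(x) − Li(x) ≈ -16.31.

Direct count of primes ≤ 5566 gives π(5566) = 734. Numerical evaluation of the logarithmic integral gives Li(5566) ≈ 750.31. The difference π(x) − Li(x) ≈ -16.31 is typically negative for small/moderate x (Li(x) overestimates), though Littlewood's theorem shows this sign changes infinitely often.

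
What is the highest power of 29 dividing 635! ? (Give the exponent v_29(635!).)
v_29(635!) = 21

Legendre's formula: v_p(n!) = Σ_{k ≥ 1} ⌊n / p^k⌋. For p = 29, n = 635, the terms are:
  ⌊635/29^1⌋ = ⌊635/29⌋ = 21
(the next term ⌊635/29^2⌋ = 0, terminating the sum). Summing: v_29(635!) = 21 = 21.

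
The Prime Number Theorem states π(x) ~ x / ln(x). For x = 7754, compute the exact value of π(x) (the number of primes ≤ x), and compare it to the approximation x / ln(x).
π(7754) = 983;  x/ln(x) ≈ 865.79;  relative error ≈ 11.92%.

Directly count primes up to 7754: π(7754) = 983. The PNT approximation gives 7754/ln(7754) ≈ 7754/8.95596 ≈ 865.79. Relative error (π(x) − x/ln(x)) / π(x) ≈ 11.92%; the approximation is known to undercount slightly (Li(x) is a better estimate).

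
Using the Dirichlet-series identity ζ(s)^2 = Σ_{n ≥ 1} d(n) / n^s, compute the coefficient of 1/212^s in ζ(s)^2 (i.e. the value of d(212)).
d(212) = 6

ζ(s)^2 = (Σ 1/m^s)(Σ 1/k^s). The coefficient of 1/n^s in the product is the number of ordered pairs (m, k) with mk = n, which equals d(n). For n = 212, divisors are [1, 2, 4, 53, 106, 212], so d(212) = 6.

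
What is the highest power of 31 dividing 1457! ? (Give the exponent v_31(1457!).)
v_31(1457!) = 48

Legendre's formula: v_p(n!) = Σ_{k ≥ 1} ⌊n / p^k⌋. For p = 31, n = 1457, the terms are:
  ⌊1457/31^1⌋ = ⌊1457/31⌋ = 47
  ⌊1457/31^2⌋ = ⌊1457/961⌋ = 1
(the next term ⌊1457/31^3⌋ = 0, terminating the sum). Summing: v_31(1457!) = 47 + 1 = 48.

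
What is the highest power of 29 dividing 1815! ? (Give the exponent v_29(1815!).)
v_29(1815!) = 64

Legendre's formula: v_p(n!) = Σ_{k ≥ 1} ⌊n / p^k⌋. For p = 29, n = 1815, the terms are:
  ⌊1815/29^1⌋ = ⌊1815/29⌋ = 62
  ⌊1815/29^2⌋ = ⌊1815/841⌋ = 2
(the next term ⌊1815/29^3⌋ = 0, terminating the sum). Summing: v_29(1815!) = 62 + 2 = 64.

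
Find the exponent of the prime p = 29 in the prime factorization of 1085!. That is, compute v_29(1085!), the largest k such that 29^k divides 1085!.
v_29(1085!) = 38

Legendre's formula: v_p(n!) = Σ_{k ≥ 1} ⌊n / p^k⌋. For p = 29, n = 1085, the terms are:
  ⌊1085/29^1⌋ = ⌊1085/29⌋ = 37
  ⌊1085/29^2⌋ = ⌊1085/841⌋ = 1
(the next term ⌊1085/29^3⌋ = 0, terminating the sum). Summing: v_29(1085!) = 37 + 1 = 38.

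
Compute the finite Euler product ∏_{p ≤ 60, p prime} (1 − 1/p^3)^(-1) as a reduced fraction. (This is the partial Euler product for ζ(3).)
∏ = 115000146464778681614198126342037237932886401/95672294696528702067767313816624165235458048

The primes p ≤ 60 are [2, 3, 5, 7, 11, 13, 17, 19, 23, 29, 31, 37, 41, 43, 47, 53, 59]. For each prime, (1 − 1/p^3)^(-1) = p^3 / (p^3 − 1). The product is (1 − 1/2^3)^(-1), (1 − 1/3^3)^(-1), (1 − 1/5^3)^(-1), (1 − 1/7^3)^(-1), (1 − 1/11^3)^(-1), (1 − 1/13^3)^(-1), (1 − 1/17^3)^(-1), (1 − 1/19^3)^(-1), (1 − 1/23^3)^(-1), (1 − 1/29^3)^(-1), (1 − 1/31^3)^(-1), (1 − 1/37^3)^(-1), (1 − 1/41^3)^(-1), (1 − 1/43^3)^(-1), (1 − 1/47^3)^(-1), (1 − 1/53^3)^(-1), (1 − 1/59^3)^(-1) = ∏ p^3 / (p^3 − 1) = 115000146464778681614198126342037237932886401/95672294696528702067767313816624165235458048.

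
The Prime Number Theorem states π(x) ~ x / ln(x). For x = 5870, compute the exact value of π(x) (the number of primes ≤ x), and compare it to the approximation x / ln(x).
π(5870) = 773;  x/ln(x) ≈ 676.45;  relative error ≈ 12.49%.

Directly count primes up to 5870: π(5870) = 773. The PNT approximation gives 5870/ln(5870) ≈ 5870/8.67761 ≈ 676.45. Relative error (π(x) − x/ln(x)) / π(x) ≈ 12.49%; the approximation is known to undercount slightly (Li(x) is a better estimate).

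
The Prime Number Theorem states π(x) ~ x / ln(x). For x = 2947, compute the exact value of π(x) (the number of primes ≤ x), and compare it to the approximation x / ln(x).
π(2947) = 424;  x/ln(x) ≈ 368.90;  relative error ≈ 12.99%.

Directly count primes up to 2947: π(2947) = 424. The PNT approximation gives 2947/ln(2947) ≈ 2947/7.98854 ≈ 368.90. Relative error (π(x) − x/ln(x)) / π(x) ≈ 12.99%; the approximation is known to undercount slightly (Li(x) is a better estimate).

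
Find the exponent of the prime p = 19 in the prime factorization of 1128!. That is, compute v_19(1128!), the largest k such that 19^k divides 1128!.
v_19(1128!) = 62

Legendre's formula: v_p(n!) = Σ_{k ≥ 1} ⌊n / p^k⌋. For p = 19, n = 1128, the terms are:
  ⌊1128/19^1⌋ = ⌊1128/19⌋ = 59
  ⌊1128/19^2⌋ = ⌊1128/361⌋ = 3
(the next term ⌊1128/19^3⌋ = 0, terminating the sum). Summing: v_19(1128!) = 59 + 3 = 62.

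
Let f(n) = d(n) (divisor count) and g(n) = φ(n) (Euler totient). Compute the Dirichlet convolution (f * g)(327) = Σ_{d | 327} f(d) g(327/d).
(d * φ)(327) = 440

Divisors of 327: [1, 3, 109, 327]. For each d | 327:
  d = 1: d(1) · φ(327/1) = 1 · 216 = 216
  d = 3: d(3) · φ(327/3) = 2 · 108 = 216
  d = 109: d(109) · φ(327/109) = 2 · 2 = 4
  d = 327: d(327) · φ(327/327) = 4 · 1 = 4
Summing: (d * φ)(327) = 216 + 216 + 4 + 4 = 440.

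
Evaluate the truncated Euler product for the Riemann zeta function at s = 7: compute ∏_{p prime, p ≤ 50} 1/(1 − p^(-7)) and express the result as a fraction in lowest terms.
∏ = 23382886769632432571789841128782562016512130510871147719864543051070039135878767058418261603816212645625/23189273096315310437319062436725495011112024414316439805760324840606793884675752039664775666767203598336

The primes p ≤ 50 are [2, 3, 5, 7, 11, 13, 17, 19, 23, 29, 31, 37, 41, 43, 47]. For each prime, (1 − 1/p^7)^(-1) = p^7 / (p^7 − 1). The product is (1 − 1/2^7)^(-1), (1 − 1/3^7)^(-1), (1 − 1/5^7)^(-1), (1 − 1/7^7)^(-1), (1 − 1/11^7)^(-1), (1 − 1/13^7)^(-1), (1 − 1/17^7)^(-1), (1 − 1/19^7)^(-1), (1 − 1/23^7)^(-1), (1 − 1/29^7)^(-1), (1 − 1/31^7)^(-1), (1 − 1/37^7)^(-1), (1 − 1/41^7)^(-1), (1 − 1/43^7)^(-1), (1 − 1/47^7)^(-1) = ∏ p^7 / (p^7 − 1) = 23382886769632432571789841128782562016512130510871147719864543051070039135878767058418261603816212645625/23189273096315310437319062436725495011112024414316439805760324840606793884675752039664775666767203598336.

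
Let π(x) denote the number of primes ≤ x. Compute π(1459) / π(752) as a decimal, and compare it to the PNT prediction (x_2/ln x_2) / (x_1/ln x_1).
π(1459)/π(752) = 232/133 ≈ 1.7444;  PNT prediction ≈ 1.7637.

π(752) = 133 and π(1459) = 232, so π(1459)/π(752) ≈ 1.7444. The PNT-predicted ratio is (1459/ln(1459)) / (752/ln(752)) ≈ 1.7637. The two agree to within a few percent, as expected.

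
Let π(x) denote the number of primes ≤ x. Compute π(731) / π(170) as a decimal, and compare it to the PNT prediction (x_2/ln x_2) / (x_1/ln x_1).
π(731)/π(170) = 129/39 ≈ 3.3077;  PNT prediction ≈ 3.3489.

π(170) = 39 and π(731) = 129, so π(731)/π(170) ≈ 3.3077. The PNT-predicted ratio is (731/ln(731)) / (170/ln(170)) ≈ 3.3489. The two agree to within a few percent, as expected.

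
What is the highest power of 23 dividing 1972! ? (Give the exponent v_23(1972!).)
v_23(1972!) = 88

Legendre's formula: v_p(n!) = Σ_{k ≥ 1} ⌊n / p^k⌋. For p = 23, n = 1972, the terms are:
  ⌊1972/23^1⌋ = ⌊1972/23⌋ = 85
  ⌊1972/23^2⌋ = ⌊1972/529⌋ = 3
(the next term ⌊1972/23^3⌋ = 0, terminating the sum). Summing: v_23(1972!) = 85 + 3 = 88.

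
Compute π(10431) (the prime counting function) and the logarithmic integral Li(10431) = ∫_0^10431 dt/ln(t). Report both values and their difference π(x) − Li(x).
π(10431) = 1276;  Li(10431) ≈ 1292.82;  π(x) − Li(x) ≈ -16.82.

Direct count of primes ≤ 10431 gives π(10431) = 1276. Numerical evaluation of the logarithmic integral gives Li(10431) ≈ 1292.82. The difference π(x) − Li(x) ≈ -16.82 is typically negative for small/moderate x (Li(x) overestimates), though Littlewood's theorem shows this sign changes infinitely often.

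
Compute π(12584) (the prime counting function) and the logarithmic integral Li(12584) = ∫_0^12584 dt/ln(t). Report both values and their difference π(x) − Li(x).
π(12584) = 1503;  Li(12584) ≈ 1523.12;  π(x) − Li(x) ≈ -20.12.

Direct count of primes ≤ 12584 gives π(12584) = 1503. Numerical evaluation of the logarithmic integral gives Li(12584) ≈ 1523.12. The difference π(x) − Li(x) ≈ -20.12 is typically negative for small/moderate x (Li(x) overestimates), though Littlewood's theorem shows this sign changes infinitely often.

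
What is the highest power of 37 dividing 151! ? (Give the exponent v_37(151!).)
v_37(151!) = 4

Legendre's formula: v_p(n!) = Σ_{k ≥ 1} ⌊n / p^k⌋. For p = 37, n = 151, the terms are:
  ⌊151/37^1⌋ = ⌊151/37⌋ = 4
(the next term ⌊151/37^2⌋ = 0, terminating the sum). Summing: v_37(151!) = 4 = 4.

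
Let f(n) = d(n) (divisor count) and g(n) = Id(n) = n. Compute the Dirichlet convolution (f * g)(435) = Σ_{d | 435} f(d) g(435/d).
(d * Id)(435) = 1085

Divisors of 435: [1, 3, 5, 15, 29, 87, 145, 435]. For each d | 435:
  d = 1: d(1) · Id(435/1) = 1 · 435 = 435
  d = 3: d(3) · Id(435/3) = 2 · 145 = 290
  d = 5: d(5) · Id(435/5) = 2 · 87 = 174
  d = 15: d(15) · Id(435/15) = 4 · 29 = 116
  d = 29: d(29) · Id(435/29) = 2 · 15 = 30
  d = 87: d(87) · Id(435/87) = 4 · 5 = 20
  d = 145: d(145) · Id(435/145) = 4 · 3 = 12
  d = 435: d(435) · Id(435/435) = 8 · 1 = 8
Summing: (d * Id)(435) = 435 + 290 + 174 + 116 + 30 + 20 + 12 + 8 = 1085.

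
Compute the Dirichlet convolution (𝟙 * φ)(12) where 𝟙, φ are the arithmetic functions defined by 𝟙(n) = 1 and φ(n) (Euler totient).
(𝟙 * φ)(12) = 12

Divisors of 12: [1, 2, 3, 4, 6, 12]. For each d | 12:
  d = 1: 𝟙(1) · φ(12/1) = 1 · 4 = 4
  d = 2: 𝟙(2) · φ(12/2) = 1 · 2 = 2
  d = 3: 𝟙(3) · φ(12/3) = 1 · 2 = 2
  d = 4: 𝟙(4) · φ(12/4) = 1 · 2 = 2
  d = 6: 𝟙(6) · φ(12/6) = 1 · 1 = 1
  d = 12: 𝟙(12) · φ(12/12) = 1 · 1 = 1
Summing: (𝟙 * φ)(12) = 4 + 2 + 2 + 2 + 1 + 1 = 12.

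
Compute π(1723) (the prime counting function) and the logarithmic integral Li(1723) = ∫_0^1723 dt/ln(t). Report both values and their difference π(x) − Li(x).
π(1723) = 269;  Li(1723) ≈ 278.01;  π(x) − Li(x) ≈ -9.01.

Direct count of primes ≤ 1723 gives π(1723) = 269. Numerical evaluation of the logarithmic integral gives Li(1723) ≈ 278.01. The difference π(x) − Li(x) ≈ -9.01 is typically negative for small/moderate x (Li(x) overestimates), though Littlewood's theorem shows this sign changes infinitely often.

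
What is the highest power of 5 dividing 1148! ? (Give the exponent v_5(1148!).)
v_5(1148!) = 284

Legendre's formula: v_p(n!) = Σ_{k ≥ 1} ⌊n / p^k⌋. For p = 5, n = 1148, the terms are:
  ⌊1148/5^1⌋ = ⌊1148/5⌋ = 229
  ⌊1148/5^2⌋ = ⌊1148/25⌋ = 45
  ⌊1148/5^3⌋ = ⌊1148/125⌋ = 9
  ⌊1148/5^4⌋ = ⌊1148/625⌋ = 1
(the next term ⌊1148/5^5⌋ = 0, terminating the sum). Summing: v_5(1148!) = 229 + 45 + 9 + 1 = 284.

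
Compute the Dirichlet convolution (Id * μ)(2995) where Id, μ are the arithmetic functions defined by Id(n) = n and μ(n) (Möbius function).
(Id * μ)(2995) = 2392

Divisors of 2995: [1, 5, 599, 2995]. For each d | 2995:
  d = 1: Id(1) · μ(2995/1) = 1 · 1 = 1
  d = 5: Id(5) · μ(2995/5) = 5 · -1 = -5
  d = 599: Id(599) · μ(2995/599) = 599 · -1 = -599
  d = 2995: Id(2995) · μ(2995/2995) = 2995 · 1 = 2995
Summing: (Id * μ)(2995) = 1 + -5 + -599 + 2995 = 2392.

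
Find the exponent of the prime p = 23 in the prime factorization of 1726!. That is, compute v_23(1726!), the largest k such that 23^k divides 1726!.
v_23(1726!) = 78

Legendre's formula: v_p(n!) = Σ_{k ≥ 1} ⌊n / p^k⌋. For p = 23, n = 1726, the terms are:
  ⌊1726/23^1⌋ = ⌊1726/23⌋ = 75
  ⌊1726/23^2⌋ = ⌊1726/529⌋ = 3
(the next term ⌊1726/23^3⌋ = 0, terminating the sum). Summing: v_23(1726!) = 75 + 3 = 78.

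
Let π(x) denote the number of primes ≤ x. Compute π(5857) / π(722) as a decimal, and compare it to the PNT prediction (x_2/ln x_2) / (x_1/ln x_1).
π(5857)/π(722) = 770/128 ≈ 6.0156;  PNT prediction ≈ 6.1547.

π(722) = 128 and π(5857) = 770, so π(5857)/π(722) ≈ 6.0156. The PNT-predicted ratio is (5857/ln(5857)) / (722/ln(722)) ≈ 6.1547. The two agree to within a few percent, as expected.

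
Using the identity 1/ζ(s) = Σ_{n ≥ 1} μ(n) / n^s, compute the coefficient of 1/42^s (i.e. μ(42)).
μ(42) = -1

Factor n = 42 = 2 · 3 · 7. μ(n) = 0 if any exponent ≥ 2 (not squarefree); otherwise μ(n) = (−1)^{ω(n)} where ω(n) is the number of distinct prime factors. Applying: μ(42) = -1.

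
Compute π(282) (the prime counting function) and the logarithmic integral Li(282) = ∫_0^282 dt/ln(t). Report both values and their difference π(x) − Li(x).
π(282) = 60;  Li(282) ≈ 65.16;  π(x) − Li(x) ≈ -5.16.

Direct count of primes ≤ 282 gives π(282) = 60. Numerical evaluation of the logarithmic integral gives Li(282) ≈ 65.16. The difference π(x) − Li(x) ≈ -5.16 is typically negative for small/moderate x (Li(x) overestimates), though Littlewood's theorem shows this sign changes infinitely often.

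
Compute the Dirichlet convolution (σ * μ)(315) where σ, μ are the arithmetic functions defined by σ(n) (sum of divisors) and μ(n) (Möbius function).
(σ * μ)(315) = 315

Divisors of 315: [1, 3, 5, 7, 9, 15, 21, 35, 45, 63, 105, 315]. For each d | 315:
  d = 1: σ(1) · μ(315/1) = 1 · 0 = 0
  d = 3: σ(3) · μ(315/3) = 4 · -1 = -4
  d = 5: σ(5) · μ(315/5) = 6 · 0 = 0
  d = 7: σ(7) · μ(315/7) = 8 · 0 = 0
  d = 9: σ(9) · μ(315/9) = 13 · 1 = 13
  d = 15: σ(15) · μ(315/15) = 24 · 1 = 24
  d = 21: σ(21) · μ(315/21) = 32 · 1 = 32
  d = 35: σ(35) · μ(315/35) = 48 · 0 = 0
  d = 45: σ(45) · μ(315/45) = 78 · -1 = -78
  d = 63: σ(63) · μ(315/63) = 104 · -1 = -104
  d = 105: σ(105) · μ(315/105) = 192 · -1 = -192
  d = 315: σ(315) · μ(315/315) = 624 · 1 = 624
Summing: (σ * μ)(315) = 0 + -4 + 0 + 0 + 13 + 24 + 32 + 0 + -78 + -104 + -192 + 624 = 315.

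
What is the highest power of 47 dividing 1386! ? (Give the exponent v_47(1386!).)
v_47(1386!) = 29

Legendre's formula: v_p(n!) = Σ_{k ≥ 1} ⌊n / p^k⌋. For p = 47, n = 1386, the terms are:
  ⌊1386/47^1⌋ = ⌊1386/47⌋ = 29
(the next term ⌊1386/47^2⌋ = 0, terminating the sum). Summing: v_47(1386!) = 29 = 29.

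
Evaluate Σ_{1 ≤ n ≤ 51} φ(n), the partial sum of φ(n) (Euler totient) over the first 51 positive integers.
Σ_{n ≤ 51} φ(n) = 806

Compute φ(n) for each 1 ≤ n ≤ 51: φ(1) = 1, φ(2) = 1, φ(3) = 2, φ(4) = 2, φ(5) = 4, φ(6) = 2, φ(7) = 6, φ(8) = 4, φ(9) = 6, φ(10) = 4, φ(11) = 10, φ(12) = 4, φ(13) = 12, φ(14) = 6, φ(15) = 8, φ(16) = 8, φ(17) = 16, φ(18) = 6, φ(19) = 18, φ(20) = 8, φ(21) = 12, φ(22) = 10, φ(23) = 22, φ(24) = 8, φ(25) = 20, φ(26) = 12, φ(27) = 18, φ(28) = 12, φ(29) = 28, φ(30) = 8, φ(31) = 30, φ(32) = 16, φ(33) = 20, φ(34) = 16, φ(35) = 24, φ(36) = 12, φ(37) = 36, φ(38) = 18, φ(39) = 24, φ(40) = 16, φ(41) = 40, φ(42) = 12, φ(43) = 42, φ(44) = 20, φ(45) = 24, φ(46) = 22, φ(47) = 46, φ(48) = 16, φ(49) = 42, φ(50) = 20, φ(51) = 32. Summing all 51 values: 806. (Average order: Σ_{n ≤ x} φ(n) ~ (3/π²) x². For x = 51, (3/π²)·51² ≈ 790.61.)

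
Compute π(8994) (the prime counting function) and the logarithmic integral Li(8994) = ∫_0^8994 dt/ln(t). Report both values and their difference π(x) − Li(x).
π(8994) = 1116;  Li(8994) ≈ 1136.29;  π(x) − Li(x) ≈ -20.29.

Direct count of primes ≤ 8994 gives π(8994) = 1116. Numerical evaluation of the logarithmic integral gives Li(8994) ≈ 1136.29. The difference π(x) − Li(x) ≈ -20.29 is typically negative for small/moderate x (Li(x) overestimates), though Littlewood's theorem shows this sign changes infinitely often.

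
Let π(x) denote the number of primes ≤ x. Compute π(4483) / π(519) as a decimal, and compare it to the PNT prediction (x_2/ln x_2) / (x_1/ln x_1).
π(4483)/π(519) = 609/97 ≈ 6.2784;  PNT prediction ≈ 6.4227.

π(519) = 97 and π(4483) = 609, so π(4483)/π(519) ≈ 6.2784. The PNT-predicted ratio is (4483/ln(4483)) / (519/ln(519)) ≈ 6.4227. The two agree to within a few percent, as expected.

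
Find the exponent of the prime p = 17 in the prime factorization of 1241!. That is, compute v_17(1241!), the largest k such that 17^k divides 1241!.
v_17(1241!) = 77

Legendre's formula: v_p(n!) = Σ_{k ≥ 1} ⌊n / p^k⌋. For p = 17, n = 1241, the terms are:
  ⌊1241/17^1⌋ = ⌊1241/17⌋ = 73
  ⌊1241/17^2⌋ = ⌊1241/289⌋ = 4
(the next term ⌊1241/17^3⌋ = 0, terminating the sum). Summing: v_17(1241!) = 73 + 4 = 77.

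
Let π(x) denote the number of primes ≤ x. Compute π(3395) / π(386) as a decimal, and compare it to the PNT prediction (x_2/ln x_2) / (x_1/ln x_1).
π(3395)/π(386) = 478/76 ≈ 6.2895;  PNT prediction ≈ 6.4432.

π(386) = 76 and π(3395) = 478, so π(3395)/π(386) ≈ 6.2895. The PNT-predicted ratio is (3395/ln(3395)) / (386/ln(386)) ≈ 6.4432. The two agree to within a few percent, as expected.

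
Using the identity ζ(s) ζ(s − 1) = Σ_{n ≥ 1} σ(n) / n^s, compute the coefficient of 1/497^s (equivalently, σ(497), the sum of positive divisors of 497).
σ(497) = 576

In the product (Σ m^0/m^s)(Σ k / k^s) = Σ (Σ_{d | n} d) / n^s, the coefficient of 1/n^s is σ(n) = Σ_{d | n} d. For n = 497, divisors are [1, 7, 71, 497]; summing: σ(497) = 576.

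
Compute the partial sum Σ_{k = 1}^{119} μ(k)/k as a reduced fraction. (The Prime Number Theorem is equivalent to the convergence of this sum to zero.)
Σ μ(k)/k = -57036343158881297864991132838495688289960443/6322010928083521557629041258308732498654937398

Values of μ(k) for 1 ≤ k ≤ 119: μ(1) = 1, μ(2) = -1, μ(3) = -1, μ(5) = -1, μ(6) = 1, μ(7) = -1, μ(10) = 1, μ(11) = -1, μ(13) = -1, μ(14) = 1, μ(15) = 1, μ(17) = -1, μ(19) = -1, μ(21) = 1, μ(22) = 1, μ(23) = -1, μ(26) = 1, μ(29) = -1, μ(30) = -1, μ(31) = -1, μ(33) = 1, μ(34) = 1, μ(35) = 1, μ(37) = -1, μ(38) = 1, μ(39) = 1, μ(41) = -1, μ(42) = -1, μ(43) = -1, μ(46) = 1, μ(47) = -1, μ(51) = 1, μ(53) = -1, μ(55) = 1, μ(57) = 1, μ(58) = 1, μ(59) = -1, μ(61) = -1, μ(62) = 1, μ(65) = 1, μ(66) = -1, μ(67) = -1, μ(69) = 1, μ(70) = -1, μ(71) = -1, μ(73) = -1, μ(74) = 1, μ(77) = 1, μ(78) = -1, μ(79) = -1, μ(82) = 1, μ(83) = -1, μ(85) = 1, μ(86) = 1, μ(87) = 1, μ(89) = -1, μ(91) = 1, μ(93) = 1, μ(94) = 1, μ(95) = 1, μ(97) = -1, μ(101) = -1, μ(102) = -1, μ(103) = -1, μ(105) = -1, μ(106) = 1, μ(107) = -1, μ(109) = -1, μ(110) = -1, μ(111) = 1, μ(113) = -1, μ(114) = -1, μ(115) = 1, μ(118) = 1, μ(119) = 1, with μ = 0 on non-squarefree integers. Summing μ(k)/k for k where μ(k) ≠ 0 gives -57036343158881297864991132838495688289960443/6322010928083521557629041258308732498654937398 ≈ -0.0090. (PNT ⟺ this sum → 0 as n → ∞.)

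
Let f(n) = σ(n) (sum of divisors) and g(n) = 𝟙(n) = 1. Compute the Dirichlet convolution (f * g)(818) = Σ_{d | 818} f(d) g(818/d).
(σ * 𝟙)(818) = 1644

Divisors of 818: [1, 2, 409, 818]. For each d | 818:
  d = 1: σ(1) · 𝟙(818/1) = 1 · 1 = 1
  d = 2: σ(2) · 𝟙(818/2) = 3 · 1 = 3
  d = 409: σ(409) · 𝟙(818/409) = 410 · 1 = 410
  d = 818: σ(818) · 𝟙(818/818) = 1230 · 1 = 1230
Summing: (σ * 𝟙)(818) = 1 + 3 + 410 + 1230 = 1644.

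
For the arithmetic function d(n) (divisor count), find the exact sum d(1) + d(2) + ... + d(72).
Σ_{n ≤ 72} d(n) = 326

Compute d(n) for each 1 ≤ n ≤ 72: d(1) = 1, d(2) = 2, d(3) = 2, d(4) = 3, d(5) = 2, d(6) = 4, d(7) = 2, d(8) = 4, d(9) = 3, d(10) = 4, d(11) = 2, d(12) = 6, d(13) = 2, d(14) = 4, d(15) = 4, d(16) = 5, d(17) = 2, d(18) = 6, d(19) = 2, d(20) = 6, d(21) = 4, d(22) = 4, d(23) = 2, d(24) = 8, d(25) = 3, d(26) = 4, d(27) = 4, d(28) = 6, d(29) = 2, d(30) = 8, d(31) = 2, d(32) = 6, d(33) = 4, d(34) = 4, d(35) = 4, d(36) = 9, d(37) = 2, d(38) = 4, d(39) = 4, d(40) = 8, d(41) = 2, d(42) = 8, d(43) = 2, d(44) = 6, d(45) = 6, d(46) = 4, d(47) = 2, d(48) = 10, d(49) = 3, d(50) = 6, d(51) = 4, d(52) = 6, d(53) = 2, d(54) = 8, d(55) = 4, d(56) = 8, d(57) = 4, d(58) = 4, d(59) = 2, d(60) = 12, d(61) = 2, d(62) = 4, d(63) = 6, d(64) = 7, d(65) = 4, d(66) = 8, d(67) = 2, d(68) = 6, d(69) = 4, d(70) = 8, d(71) = 2, d(72) = 12. Summing all 72 values: 326. (Dirichlet's divisor formula: Σ_{n ≤ x} d(n) = x ln(x) + (2γ − 1) x + O(√x). For x = 72, the asymptotic estimate is ≈ 319.04.)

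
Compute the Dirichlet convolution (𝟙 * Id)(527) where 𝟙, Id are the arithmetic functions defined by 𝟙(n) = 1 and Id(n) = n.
(𝟙 * Id)(527) = 576

Divisors of 527: [1, 17, 31, 527]. For each d | 527:
  d = 1: 𝟙(1) · Id(527/1) = 1 · 527 = 527
  d = 17: 𝟙(17) · Id(527/17) = 1 · 31 = 31
  d = 31: 𝟙(31) · Id(527/31) = 1 · 17 = 17
  d = 527: 𝟙(527) · Id(527/527) = 1 · 1 = 1
Summing: (𝟙 * Id)(527) = 527 + 31 + 17 + 1 = 576.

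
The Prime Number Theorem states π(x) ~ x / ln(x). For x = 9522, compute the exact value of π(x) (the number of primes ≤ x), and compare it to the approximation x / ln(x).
π(9522) = 1179;  x/ln(x) ≈ 1039.37;  relative error ≈ 11.84%.

Directly count primes up to 9522: π(9522) = 1179. The PNT approximation gives 9522/ln(9522) ≈ 9522/9.16136 ≈ 1039.37. Relative error (π(x) − x/ln(x)) / π(x) ≈ 11.84%; the approximation is known to undercount slightly (Li(x) is a better estimate).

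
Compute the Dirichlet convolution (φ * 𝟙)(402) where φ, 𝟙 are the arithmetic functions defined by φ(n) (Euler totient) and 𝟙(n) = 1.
(φ * 𝟙)(402) = 402

Divisors of 402: [1, 2, 3, 6, 67, 134, 201, 402]. For each d | 402:
  d = 1: φ(1) · 𝟙(402/1) = 1 · 1 = 1
  d = 2: φ(2) · 𝟙(402/2) = 1 · 1 = 1
  d = 3: φ(3) · 𝟙(402/3) = 2 · 1 = 2
  d = 6: φ(6) · 𝟙(402/6) = 2 · 1 = 2
  d = 67: φ(67) · 𝟙(402/67) = 66 · 1 = 66
  d = 134: φ(134) · 𝟙(402/134) = 66 · 1 = 66
  d = 201: φ(201) · 𝟙(402/201) = 132 · 1 = 132
  d = 402: φ(402) · 𝟙(402/402) = 132 · 1 = 132
Summing: (φ * 𝟙)(402) = 1 + 1 + 2 + 2 + 66 + 66 + 132 + 132 = 402.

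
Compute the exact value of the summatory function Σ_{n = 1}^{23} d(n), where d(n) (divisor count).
Σ_{n ≤ 23} d(n) = 76

Compute d(n) for each 1 ≤ n ≤ 23: d(1) = 1, d(2) = 2, d(3) = 2, d(4) = 3, d(5) = 2, d(6) = 4, d(7) = 2, d(8) = 4, d(9) = 3, d(10) = 4, d(11) = 2, d(12) = 6, d(13) = 2, d(14) = 4, d(15) = 4, d(16) = 5, d(17) = 2, d(18) = 6, d(19) = 2, d(20) = 6, d(21) = 4, d(22) = 4, d(23) = 2. Summing all 23 values: 76. (Dirichlet's divisor formula: Σ_{n ≤ x} d(n) = x ln(x) + (2γ − 1) x + O(√x). For x = 23, the asymptotic estimate is ≈ 75.67.)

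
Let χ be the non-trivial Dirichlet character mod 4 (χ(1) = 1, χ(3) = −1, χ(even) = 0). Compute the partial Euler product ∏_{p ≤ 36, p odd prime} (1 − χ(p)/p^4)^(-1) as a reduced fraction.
∏ = 1870816715381797956556539609218365/1891731462842378884815364370202624

The odd primes p ≤ 36 are [3, 5, 7, 11, 13, 17, 19, 23, 29, 31]. For each, χ(p) = 1 if p ≡ 1 mod 4, χ(p) = −1 if p ≡ 3 mod 4. Taking (1 − χ(p)/p^4)^(-1) = p^4/(p^4 − χ(p)): (1 − (-1)/3^4)^(-1) · (1 − (1)/5^4)^(-1) · (1 − (-1)/7^4)^(-1) · (1 − (-1)/11^4)^(-1) · (1 − (1)/13^4)^(-1) · (1 − (1)/17^4)^(-1) · (1 − (-1)/19^4)^(-1) · (1 − (-1)/23^4)^(-1) · (1 − (1)/29^4)^(-1) · (1 − (-1)/31^4)^(-1) = 1870816715381797956556539609218365/1891731462842378884815364370202624.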